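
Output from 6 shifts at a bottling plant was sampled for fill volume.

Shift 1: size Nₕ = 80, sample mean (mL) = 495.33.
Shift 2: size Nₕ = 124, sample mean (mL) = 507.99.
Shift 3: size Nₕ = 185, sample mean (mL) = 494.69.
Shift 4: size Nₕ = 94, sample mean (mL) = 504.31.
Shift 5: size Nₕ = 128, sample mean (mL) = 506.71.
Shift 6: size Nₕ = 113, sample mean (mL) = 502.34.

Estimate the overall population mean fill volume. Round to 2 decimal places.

x̄_st = (Σ Nₕx̄ₕ) / (Σ Nₕ) = (80·495.33 + 124·507.99 + 185·494.69 + 94·504.31 + 128·506.71 + 113·502.34) / 724
= 363163.25 / 724 = 501.6067... → 501.61.

501.61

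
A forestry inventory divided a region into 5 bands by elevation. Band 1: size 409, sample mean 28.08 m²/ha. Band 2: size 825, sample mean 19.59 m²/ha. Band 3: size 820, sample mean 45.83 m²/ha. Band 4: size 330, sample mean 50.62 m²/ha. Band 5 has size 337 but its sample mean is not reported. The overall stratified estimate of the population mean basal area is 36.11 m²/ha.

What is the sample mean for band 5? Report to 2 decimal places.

48.44

N = 409 + 825 + 820 + 330 + 337 = 2721.
Overall total = μ·N = 36.11·2721 = 98255.31.
Subtract the known strata: 409·28.08 + 825·19.59 + 820·45.83 + 330·50.62 = 81931.67.
Remaining total for band 5: 98255.31 − 81931.67 = 16323.64.
Divide by its size: 16323.64 / 337 = 48.4381... → 48.44.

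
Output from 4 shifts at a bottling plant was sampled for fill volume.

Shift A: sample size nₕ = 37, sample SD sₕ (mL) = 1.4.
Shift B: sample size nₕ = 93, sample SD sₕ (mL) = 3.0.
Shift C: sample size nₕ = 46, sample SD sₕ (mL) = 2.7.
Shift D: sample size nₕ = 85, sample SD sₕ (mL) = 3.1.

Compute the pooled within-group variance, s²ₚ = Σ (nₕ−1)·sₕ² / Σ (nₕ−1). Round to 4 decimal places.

7.9138

Degrees of freedom: 36 + 92 + 45 + 84 = 257.
Σ(nₕ−1)sₕ² = 36·1.96 + 92·9 + 45·7.29 + 84·9.61 = 2033.85.
s²ₚ = 2033.85 / 257 = 7.913813... → 7.9138.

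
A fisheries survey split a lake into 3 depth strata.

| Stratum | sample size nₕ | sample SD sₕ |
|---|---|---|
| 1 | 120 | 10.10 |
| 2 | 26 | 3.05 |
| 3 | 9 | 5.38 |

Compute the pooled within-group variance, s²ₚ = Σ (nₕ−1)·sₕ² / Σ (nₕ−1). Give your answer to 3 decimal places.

82.916

1: (120−1)·10.10² = 119·102.01 = 12139.19
2: (26−1)·3.05² = 25·9.3025 = 232.5625
3: (9−1)·5.38² = 8·28.9444 = 231.5552
Numerator = 12603.3077; denominator = Σ(nₕ−1) = 152.
s²ₚ = 12603.3077/152 = 82.91650... → 82.916.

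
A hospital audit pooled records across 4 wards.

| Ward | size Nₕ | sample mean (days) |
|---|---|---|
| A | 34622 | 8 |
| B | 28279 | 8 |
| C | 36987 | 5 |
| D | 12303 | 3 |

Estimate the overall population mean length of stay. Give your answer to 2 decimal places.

6.46

x̄_st = (Σ Nₕx̄ₕ) / (Σ Nₕ) = (34622·8 + 28279·8 + 36987·5 + 12303·3) / 112191
= 725052 / 112191 = 6.4627... → 6.46.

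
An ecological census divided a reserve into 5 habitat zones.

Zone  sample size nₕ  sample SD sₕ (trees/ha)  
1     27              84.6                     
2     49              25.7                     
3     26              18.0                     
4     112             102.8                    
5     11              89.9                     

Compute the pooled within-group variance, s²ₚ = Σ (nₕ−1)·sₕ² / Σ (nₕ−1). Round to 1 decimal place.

1: (27−1)·84.6² = 26·7157.16 = 186086.16
2: (49−1)·25.7² = 48·660.49 = 31703.52
3: (26−1)·18.0² = 25·324 = 8100
4: (112−1)·102.8² = 111·10567.84 = 1173030.24
5: (11−1)·89.9² = 10·8082.01 = 80820.1
Numerator = 1479740.02; denominator = Σ(nₕ−1) = 220.
s²ₚ = 1479740.02/220 = 6726.091 → 6726.1.

6726.1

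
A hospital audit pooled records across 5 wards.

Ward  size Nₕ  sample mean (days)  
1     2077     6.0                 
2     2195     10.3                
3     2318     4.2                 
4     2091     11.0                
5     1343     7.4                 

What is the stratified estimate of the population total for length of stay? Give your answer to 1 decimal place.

1: 2077·6.0 = 12462
2: 2195·10.3 = 22608.5
3: 2318·4.2 = 9735.6
4: 2091·11.0 = 23001
5: 1343·7.4 = 9938.2
τ̂ = Σ Nₕx̄ₕ = 77745.3.

77745.3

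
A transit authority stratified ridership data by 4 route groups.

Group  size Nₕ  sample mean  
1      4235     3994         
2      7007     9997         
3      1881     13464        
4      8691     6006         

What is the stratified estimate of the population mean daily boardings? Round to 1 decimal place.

7540.5

x̄_st = (Σ Nₕx̄ₕ) / (Σ Nₕ) = (4235·3994 + 7007·9997 + 1881·13464 + 8691·6006) / 21814
= 164487499 / 21814 = 7540.456... → 7540.5.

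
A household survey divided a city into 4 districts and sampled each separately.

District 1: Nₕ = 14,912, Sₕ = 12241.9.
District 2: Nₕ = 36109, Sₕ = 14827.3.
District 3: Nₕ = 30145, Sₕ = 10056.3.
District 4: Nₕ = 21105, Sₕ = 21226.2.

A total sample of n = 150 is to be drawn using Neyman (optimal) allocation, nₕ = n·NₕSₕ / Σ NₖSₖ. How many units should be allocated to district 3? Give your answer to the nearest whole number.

31

1: NₕSₕ = 14912·12241.9 = 182551212.8
2: NₕSₕ = 36109·14827.3 = 535398975.7
3: NₕSₕ = 30145·10056.3 = 303147163.5
4: NₕSₕ = 21105·21226.2 = 447978951
Σ NₕSₕ = 1469076303.
n_3 = 150·303147163.5/1469076303 = 30.953... → 31.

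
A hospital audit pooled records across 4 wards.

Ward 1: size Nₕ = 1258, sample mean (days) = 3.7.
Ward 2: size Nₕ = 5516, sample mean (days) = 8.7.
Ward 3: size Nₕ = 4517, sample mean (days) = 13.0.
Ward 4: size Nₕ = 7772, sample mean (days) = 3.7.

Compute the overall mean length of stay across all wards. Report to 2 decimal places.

N = 1258 + 5516 + 4517 + 7772 = 19063.
Overall mean = Σ (Nₕ/N)·x̄ₕ — weight by population share, not a simple average.
Σ Nₕx̄ₕ = 1258·3.7 + 5516·8.7 + 4517·13.0 + 7772·3.7 = 4654.6 + 47989.2 + 58721 + 28756.4 = 140121.2.
Divide by N: 140121.2 / 19063 = 7.3504... → 7.35.

7.35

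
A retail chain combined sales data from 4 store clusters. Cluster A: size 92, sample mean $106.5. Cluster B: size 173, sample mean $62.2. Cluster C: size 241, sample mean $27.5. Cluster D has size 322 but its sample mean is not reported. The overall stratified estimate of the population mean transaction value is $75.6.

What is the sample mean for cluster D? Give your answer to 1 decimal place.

Σ Nₕx̄ₕ = N·μ, so 322·x̄_D = 828·75.6 − (92·106.5 + 173·62.2 + 241·27.5).
= 62596.8 − 27186.1 = 35410.7.
x̄_D = 35410.7 / 322 = 109.971... → 110.0.

110.0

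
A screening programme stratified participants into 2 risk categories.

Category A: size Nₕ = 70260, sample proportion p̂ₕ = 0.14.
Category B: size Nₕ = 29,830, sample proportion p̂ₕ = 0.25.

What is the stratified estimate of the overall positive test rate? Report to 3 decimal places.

Wₕ = Nₕ/N with N = 100090: 0.7020, 0.2980.
p̂_st = 0.7020·0.14 + 0.2980·0.25 ≈ 0.17278... → 0.173.

0.173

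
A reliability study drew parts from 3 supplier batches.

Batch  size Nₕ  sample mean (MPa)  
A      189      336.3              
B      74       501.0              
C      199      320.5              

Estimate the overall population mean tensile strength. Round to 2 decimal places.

N = 462; weights Wₕ = Nₕ/N = (0.4091, 0.1602, 0.4307).
x̄_st = Σ Wₕ·x̄ₕ = 0.4091·336.3 + 0.1602·501.0 + 0.4307·320.5 ≈ 355.8749...
→ 355.87.

355.87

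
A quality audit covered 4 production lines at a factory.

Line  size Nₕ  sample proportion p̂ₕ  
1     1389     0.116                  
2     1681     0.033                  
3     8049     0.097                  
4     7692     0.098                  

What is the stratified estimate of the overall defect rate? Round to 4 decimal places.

0.0931

N = 1389 + 1681 + 8049 + 7692 = 18811.
Overall proportion = Σ (Nₕ/N)·p̂ₕ.
Σ Nₕp̂ₕ = 161.124 + 55.473 + 780.753 + 753.816 = 1751.166.
1751.166 / 18811 = 0.093093... → 0.0931.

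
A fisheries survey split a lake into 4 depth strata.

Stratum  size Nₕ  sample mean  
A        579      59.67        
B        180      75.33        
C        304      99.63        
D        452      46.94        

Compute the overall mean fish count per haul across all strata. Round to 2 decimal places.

N = 1515; weights Wₕ = Nₕ/N = (0.3822, 0.1188, 0.2007, 0.2983).
x̄_st = Σ Wₕ·x̄ₕ = 0.3822·59.67 + 0.1188·75.33 + 0.2007·99.63 + 0.2983·46.94 ≈ 65.7510...
→ 65.75.

65.75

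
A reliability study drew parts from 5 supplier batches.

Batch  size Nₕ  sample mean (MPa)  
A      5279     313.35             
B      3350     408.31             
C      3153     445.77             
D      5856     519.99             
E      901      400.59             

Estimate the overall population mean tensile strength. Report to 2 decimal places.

N = 5279 + 3350 + 3153 + 5856 + 901 = 18539.
Overall mean = Σ (Nₕ/N)·x̄ₕ — weight by population share, not a simple average.
Σ Nₕx̄ₕ = 5279·313.35 + 3350·408.31 + 3153·445.77 + 5856·519.99 + 901·400.59 = 1654174.65 + 1367838.5 + 1405512.81 + 3045061.44 + 360931.59 = 7833518.99.
Divide by N: 7833518.99 / 18539 = 422.5427... → 422.54.

422.54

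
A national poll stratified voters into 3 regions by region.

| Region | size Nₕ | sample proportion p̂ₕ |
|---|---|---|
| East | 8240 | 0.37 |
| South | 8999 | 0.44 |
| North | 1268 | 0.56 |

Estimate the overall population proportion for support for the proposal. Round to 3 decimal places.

Wₕ = Nₕ/N with N = 18507: 0.4452, 0.4862, 0.0685.
p̂_st = 0.4452·0.37 + 0.4862·0.44 + 0.0685·0.56 ≈ 0.41706... → 0.417.

0.417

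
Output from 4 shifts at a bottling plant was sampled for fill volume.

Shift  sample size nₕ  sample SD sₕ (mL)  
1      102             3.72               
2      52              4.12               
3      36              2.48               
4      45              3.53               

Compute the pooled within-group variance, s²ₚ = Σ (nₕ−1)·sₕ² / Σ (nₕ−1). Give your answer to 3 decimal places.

13.104

1: (102−1)·3.72² = 101·13.8384 = 1397.6784
2: (52−1)·4.12² = 51·16.9744 = 865.6944
3: (36−1)·2.48² = 35·6.1504 = 215.264
4: (45−1)·3.53² = 44·12.4609 = 548.2796
Numerator = 3026.9164; denominator = Σ(nₕ−1) = 231.
s²ₚ = 3026.9164/231 = 13.10353... → 13.104.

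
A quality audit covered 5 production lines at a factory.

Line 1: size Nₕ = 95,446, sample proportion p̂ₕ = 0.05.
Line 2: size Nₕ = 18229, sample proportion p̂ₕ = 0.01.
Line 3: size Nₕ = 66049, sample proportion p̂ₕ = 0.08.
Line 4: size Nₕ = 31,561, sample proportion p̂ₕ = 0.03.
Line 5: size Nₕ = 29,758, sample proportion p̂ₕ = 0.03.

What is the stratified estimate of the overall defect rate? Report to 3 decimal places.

0.050

Wₕ = Nₕ/N with N = 241043: 0.3960, 0.0756, 0.2740, 0.1309, 0.1235.
p̂_st = 0.3960·0.05 + 0.0756·0.01 + 0.2740·0.08 + 0.1309·0.03 + 0.1235·0.03 ≈ 0.05011... → 0.050.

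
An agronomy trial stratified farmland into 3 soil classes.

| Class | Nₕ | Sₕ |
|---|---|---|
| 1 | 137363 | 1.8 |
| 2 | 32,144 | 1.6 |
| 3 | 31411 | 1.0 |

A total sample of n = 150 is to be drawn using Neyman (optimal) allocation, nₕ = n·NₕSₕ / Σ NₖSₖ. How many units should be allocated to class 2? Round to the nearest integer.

23

1: NₕSₕ = 137363·1.8 = 247253.4
2: NₕSₕ = 32144·1.6 = 51430.4
3: NₕSₕ = 31411·1.0 = 31411
Σ NₕSₕ = 330094.8.
n_2 = 150·51430.4/330094.8 = 23.371... → 23.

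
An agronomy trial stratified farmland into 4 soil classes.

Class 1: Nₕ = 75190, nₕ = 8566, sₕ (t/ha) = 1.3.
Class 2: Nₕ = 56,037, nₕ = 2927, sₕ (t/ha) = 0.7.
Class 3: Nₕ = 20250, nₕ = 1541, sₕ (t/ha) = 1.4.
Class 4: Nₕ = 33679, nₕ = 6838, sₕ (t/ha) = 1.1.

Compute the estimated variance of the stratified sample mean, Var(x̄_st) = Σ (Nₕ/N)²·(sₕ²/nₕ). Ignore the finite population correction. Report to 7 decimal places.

0.0000689

N = 185156. Term for each stratum: Wₕ²sₕ²/nₕ.
Var(x̄_st) = 0.0000325352 + 0.0000153337 + 0.0000152135 + 0.0000058546 = 0.0000689370 → 0.0000689.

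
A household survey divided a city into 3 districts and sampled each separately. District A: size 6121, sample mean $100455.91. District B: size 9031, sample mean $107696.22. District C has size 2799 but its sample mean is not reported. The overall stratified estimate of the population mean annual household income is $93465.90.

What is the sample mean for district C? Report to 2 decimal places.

N = 6121 + 9031 + 2799 = 17951.
Overall total = μ·N = 93465.90·17951 = 1677806370.9.
Subtract the known strata: 6121·100455.91 + 9031·107696.22 = 1587495187.93.
Remaining total for district C: 1677806370.9 − 1587495187.93 = 90311182.97.
Divide by its size: 90311182.97 / 2799 = 32265.5173... → 32265.52.

32265.52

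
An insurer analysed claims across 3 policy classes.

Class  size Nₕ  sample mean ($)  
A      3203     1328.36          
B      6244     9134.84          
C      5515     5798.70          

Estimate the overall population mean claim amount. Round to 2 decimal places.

x̄_st = (Σ Nₕx̄ₕ) / (Σ Nₕ) = (3203·1328.36 + 6244·9134.84 + 5515·5798.70) / 14962
= 93272508.54 / 14962 = 6233.9599... → 6233.96.

6233.96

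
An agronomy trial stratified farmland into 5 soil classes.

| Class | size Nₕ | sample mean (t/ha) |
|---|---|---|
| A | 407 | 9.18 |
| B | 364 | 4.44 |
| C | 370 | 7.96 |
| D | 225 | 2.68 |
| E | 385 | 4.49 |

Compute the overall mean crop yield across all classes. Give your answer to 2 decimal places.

6.07

N = 407 + 364 + 370 + 225 + 385 = 1751.
Overall mean = Σ (Nₕ/N)·x̄ₕ — weight by population share, not a simple average.
Σ Nₕx̄ₕ = 407·9.18 + 364·4.44 + 370·7.96 + 225·2.68 + 385·4.49 = 3736.26 + 1616.16 + 2945.2 + 603 + 1728.65 = 10629.27.
Divide by N: 10629.27 / 1751 = 6.0704... → 6.07.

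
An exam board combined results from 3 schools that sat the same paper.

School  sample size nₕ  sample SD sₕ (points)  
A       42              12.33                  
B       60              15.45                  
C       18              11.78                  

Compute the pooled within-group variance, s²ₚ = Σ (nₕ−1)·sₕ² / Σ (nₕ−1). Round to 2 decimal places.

Degrees of freedom: 41 + 59 + 17 = 117.
Σ(nₕ−1)sₕ² = 41·152.0289 + 59·238.7025 + 17·138.7684 = 22675.6952.
s²ₚ = 22675.6952 / 117 = 193.8094... → 193.81.

193.81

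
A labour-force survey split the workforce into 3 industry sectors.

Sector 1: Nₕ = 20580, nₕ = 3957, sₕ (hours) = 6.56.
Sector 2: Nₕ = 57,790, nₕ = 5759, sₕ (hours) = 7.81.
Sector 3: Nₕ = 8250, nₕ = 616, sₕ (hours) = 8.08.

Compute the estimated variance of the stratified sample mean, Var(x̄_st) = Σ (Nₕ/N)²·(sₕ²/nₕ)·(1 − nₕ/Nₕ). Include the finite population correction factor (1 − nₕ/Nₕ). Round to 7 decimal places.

0.0056301

N = 86620. Term for each stratum: Wₕ²sₕ²/nₕ·(1−nₕ/Nₕ).
Var(x̄_st) = 0.0004958611 + 0.0042445680 + 0.0008896348 = 0.0056300639 → 0.0056301.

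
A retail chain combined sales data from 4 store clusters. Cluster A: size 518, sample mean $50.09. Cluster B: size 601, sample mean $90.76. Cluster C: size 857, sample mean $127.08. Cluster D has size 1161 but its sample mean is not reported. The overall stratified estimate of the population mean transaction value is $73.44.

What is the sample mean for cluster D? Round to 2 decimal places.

N = 518 + 601 + 857 + 1161 = 3137.
Overall total = μ·N = 73.44·3137 = 230381.28.
Subtract the known strata: 518·50.09 + 601·90.76 + 857·127.08 = 189400.94.
Remaining total for cluster D: 230381.28 − 189400.94 = 40980.34.
Divide by its size: 40980.34 / 1161 = 35.2975... → 35.30.

35.30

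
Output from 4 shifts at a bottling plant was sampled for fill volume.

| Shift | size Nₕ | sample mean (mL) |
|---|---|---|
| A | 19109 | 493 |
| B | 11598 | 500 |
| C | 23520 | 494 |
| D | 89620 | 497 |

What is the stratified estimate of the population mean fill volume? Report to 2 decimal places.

496.22

N = 143847; weights Wₕ = Nₕ/N = (0.1328, 0.0806, 0.1635, 0.6230).
x̄_st = Σ Wₕ·x̄ₕ = 0.1328·493 + 0.0806·500 + 0.1635·494 + 0.6230·497 ≈ 496.2200...
→ 496.22.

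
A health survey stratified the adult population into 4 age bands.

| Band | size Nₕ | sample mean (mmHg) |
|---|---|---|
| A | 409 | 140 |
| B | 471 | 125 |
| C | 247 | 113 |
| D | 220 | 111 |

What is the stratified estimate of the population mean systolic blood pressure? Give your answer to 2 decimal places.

N = 1347; weights Wₕ = Nₕ/N = (0.3036, 0.3497, 0.1834, 0.1633).
x̄_st = Σ Wₕ·x̄ₕ = 0.3036·140 + 0.3497·125 + 0.1834·113 + 0.1633·111 ≈ 125.0676...
→ 125.07.

125.07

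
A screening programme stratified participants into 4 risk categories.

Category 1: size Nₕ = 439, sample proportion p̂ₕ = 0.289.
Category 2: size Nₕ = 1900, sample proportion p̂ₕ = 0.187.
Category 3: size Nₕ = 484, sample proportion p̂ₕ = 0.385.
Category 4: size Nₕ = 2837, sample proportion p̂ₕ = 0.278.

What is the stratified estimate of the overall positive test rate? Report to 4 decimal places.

N = 439 + 1900 + 484 + 2837 = 5660.
Overall proportion = Σ (Nₕ/N)·p̂ₕ.
Σ Nₕp̂ₕ = 126.871 + 355.3 + 186.34 + 788.686 = 1457.197.
1457.197 / 5660 = 0.257455... → 0.2575.

0.2575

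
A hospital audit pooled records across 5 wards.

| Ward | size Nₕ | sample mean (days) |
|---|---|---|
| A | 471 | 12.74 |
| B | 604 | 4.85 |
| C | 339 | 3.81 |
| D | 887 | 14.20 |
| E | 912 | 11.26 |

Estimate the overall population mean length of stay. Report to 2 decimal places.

N = 471 + 604 + 339 + 887 + 912 = 3213.
Overall mean = Σ (Nₕ/N)·x̄ₕ — weight by population share, not a simple average.
Σ Nₕx̄ₕ = 471·12.74 + 604·4.85 + 339·3.81 + 887·14.20 + 912·11.26 = 6000.54 + 2929.4 + 1291.59 + 12595.4 + 10269.12 = 33086.05.
Divide by N: 33086.05 / 3213 = 10.2976... → 10.30.

10.30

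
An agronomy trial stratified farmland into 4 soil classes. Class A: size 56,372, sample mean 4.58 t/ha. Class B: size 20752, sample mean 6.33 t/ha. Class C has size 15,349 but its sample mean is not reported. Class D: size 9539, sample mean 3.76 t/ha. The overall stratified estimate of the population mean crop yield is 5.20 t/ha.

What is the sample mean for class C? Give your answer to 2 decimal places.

N = 56372 + 20752 + 15349 + 9539 = 102012.
Overall total = μ·N = 5.20·102012 = 530462.4.
Subtract the known strata: 56372·4.58 + 20752·6.33 + 9539·3.76 = 425410.56.
Remaining total for class C: 530462.4 − 425410.56 = 105051.84.
Divide by its size: 105051.84 / 15349 = 6.8442... → 6.84.

6.84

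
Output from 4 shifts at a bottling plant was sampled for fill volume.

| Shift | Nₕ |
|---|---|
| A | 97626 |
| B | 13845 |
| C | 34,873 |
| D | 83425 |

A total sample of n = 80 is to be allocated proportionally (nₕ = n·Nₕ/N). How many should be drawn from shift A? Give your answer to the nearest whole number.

N = 97626 + 13845 + 34873 + 83425 = 229769.
n_A = 80·97626/229769 = 33.991... → 34.

34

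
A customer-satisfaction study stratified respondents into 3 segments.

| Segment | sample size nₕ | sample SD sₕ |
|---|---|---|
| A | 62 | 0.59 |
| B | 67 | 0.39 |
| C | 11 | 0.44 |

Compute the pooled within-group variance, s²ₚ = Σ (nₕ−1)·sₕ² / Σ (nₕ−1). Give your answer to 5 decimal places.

A: (62−1)·0.59² = 61·0.3481 = 21.2341
B: (67−1)·0.39² = 66·0.1521 = 10.0386
C: (11−1)·0.44² = 10·0.1936 = 1.936
Numerator = 33.2087; denominator = Σ(nₕ−1) = 137.
s²ₚ = 33.2087/137 = 0.2423993... → 0.24240.

0.24240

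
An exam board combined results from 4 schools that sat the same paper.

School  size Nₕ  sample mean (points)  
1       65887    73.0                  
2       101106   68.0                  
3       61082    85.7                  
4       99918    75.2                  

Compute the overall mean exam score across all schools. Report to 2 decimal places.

N = 327993; weights Wₕ = Nₕ/N = (0.2009, 0.3083, 0.1862, 0.3046).
x̄_st = Σ Wₕ·x̄ₕ = 0.2009·73.0 + 0.3083·68.0 + 0.1862·85.7 + 0.3046·75.2 ≈ 74.4940...
→ 74.49.

74.49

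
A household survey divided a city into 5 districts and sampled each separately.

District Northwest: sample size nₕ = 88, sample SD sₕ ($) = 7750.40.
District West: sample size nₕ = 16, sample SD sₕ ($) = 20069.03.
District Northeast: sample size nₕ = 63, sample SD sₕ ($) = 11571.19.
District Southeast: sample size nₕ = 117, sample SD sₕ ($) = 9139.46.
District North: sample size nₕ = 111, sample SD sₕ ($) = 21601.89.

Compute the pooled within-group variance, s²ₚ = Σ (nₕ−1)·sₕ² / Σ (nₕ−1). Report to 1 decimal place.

206638020.0

Northwest: (88−1)·7750.40² = 87·60068700.16 = 5225976913.92
West: (16−1)·20069.03² = 15·402765965.1409 = 6041489477.1135
Northeast: (63−1)·11571.19² = 62·133892438.0161 = 8301331156.9982
Southeast: (117−1)·9139.46² = 116·83529729.0916 = 9689448574.6256
North: (111−1)·21601.89² = 110·466641651.5721 = 51330581672.931
Numerator = 80588827795.5883; denominator = Σ(nₕ−1) = 390.
s²ₚ = 80588827795.5883/390 = 206638019.989... → 206638020.0.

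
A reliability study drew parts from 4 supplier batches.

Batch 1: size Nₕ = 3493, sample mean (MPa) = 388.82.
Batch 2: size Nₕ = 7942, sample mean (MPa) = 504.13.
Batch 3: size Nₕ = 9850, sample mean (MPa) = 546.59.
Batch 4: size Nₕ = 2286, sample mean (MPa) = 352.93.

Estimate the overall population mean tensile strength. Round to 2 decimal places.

x̄_st = (Σ Nₕx̄ₕ) / (Σ Nₕ) = (3493·388.82 + 7942·504.13 + 9850·546.59 + 2286·352.93) / 23571
= 11552658.2 / 23571 = 490.1217... → 490.12.

490.12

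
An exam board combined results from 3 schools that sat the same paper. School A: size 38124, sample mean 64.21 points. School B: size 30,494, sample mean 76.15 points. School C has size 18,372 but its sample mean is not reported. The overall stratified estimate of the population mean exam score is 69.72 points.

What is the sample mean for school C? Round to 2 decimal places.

70.48

N = 38124 + 30494 + 18372 = 86990.
Overall total = μ·N = 69.72·86990 = 6064942.8.
Subtract the known strata: 38124·64.21 + 30494·76.15 = 4770060.14.
Remaining total for school C: 6064942.8 − 4770060.14 = 1294882.66.
Divide by its size: 1294882.66 / 18372 = 70.4813... → 70.48.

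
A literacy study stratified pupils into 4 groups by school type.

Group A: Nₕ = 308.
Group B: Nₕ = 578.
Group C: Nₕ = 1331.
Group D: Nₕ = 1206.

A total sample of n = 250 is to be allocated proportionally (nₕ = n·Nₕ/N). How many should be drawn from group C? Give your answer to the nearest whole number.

Share of group C = 1331/3423 = 0.38884.
Allocate 250 × 0.38884 = 97.210... → 97.

97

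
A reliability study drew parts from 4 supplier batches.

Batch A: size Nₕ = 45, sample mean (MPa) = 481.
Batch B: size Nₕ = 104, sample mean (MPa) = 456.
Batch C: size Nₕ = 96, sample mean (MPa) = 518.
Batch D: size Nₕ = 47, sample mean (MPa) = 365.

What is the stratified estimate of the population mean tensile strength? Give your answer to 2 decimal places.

465.59

N = 45 + 104 + 96 + 47 = 292.
Overall mean = Σ (Nₕ/N)·x̄ₕ — weight by population share, not a simple average.
Σ Nₕx̄ₕ = 45·481 + 104·456 + 96·518 + 47·365 = 21645 + 47424 + 49728 + 17155 = 135952.
Divide by N: 135952 / 292 = 465.5890... → 465.59.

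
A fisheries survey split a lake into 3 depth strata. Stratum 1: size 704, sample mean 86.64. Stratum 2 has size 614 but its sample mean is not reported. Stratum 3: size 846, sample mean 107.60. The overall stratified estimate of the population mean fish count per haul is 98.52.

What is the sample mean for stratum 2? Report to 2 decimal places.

99.63

N = 704 + 614 + 846 = 2164.
Overall total = μ·N = 98.52·2164 = 213197.28.
Subtract the known strata: 704·86.64 + 846·107.60 = 152024.16.
Remaining total for stratum 2: 213197.28 − 152024.16 = 61173.12.
Divide by its size: 61173.12 / 614 = 99.6305... → 99.63.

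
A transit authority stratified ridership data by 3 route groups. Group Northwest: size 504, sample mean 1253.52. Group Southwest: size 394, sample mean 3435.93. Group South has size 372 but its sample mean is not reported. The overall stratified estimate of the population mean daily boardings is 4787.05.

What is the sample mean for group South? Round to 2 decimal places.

11005.44

Σ Nₕx̄ₕ = N·μ, so 372·x̄_South = 1270·4787.05 − (504·1253.52 + 394·3435.93).
= 6079553.5 − 1985530.5 = 4094023.
x̄_South = 4094023 / 372 = 11005.4382... → 11005.44.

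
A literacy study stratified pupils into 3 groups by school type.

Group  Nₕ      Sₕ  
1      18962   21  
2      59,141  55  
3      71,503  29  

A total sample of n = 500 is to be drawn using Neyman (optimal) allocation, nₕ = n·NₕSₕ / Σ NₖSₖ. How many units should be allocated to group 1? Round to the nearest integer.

1: NₕSₕ = 18962·21 = 398202
2: NₕSₕ = 59141·55 = 3252755
3: NₕSₕ = 71503·29 = 2073587
Σ NₕSₕ = 5724544.
n_1 = 500·398202/5724544 = 34.780... → 35.

35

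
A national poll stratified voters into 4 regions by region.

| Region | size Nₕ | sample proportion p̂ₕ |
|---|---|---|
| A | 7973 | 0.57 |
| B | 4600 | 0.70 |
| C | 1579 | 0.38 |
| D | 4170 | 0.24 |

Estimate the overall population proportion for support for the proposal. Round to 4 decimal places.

Wₕ = Nₕ/N with N = 18322: 0.4352, 0.2511, 0.0862, 0.2276.
p̂_st = 0.4352·0.57 + 0.2511·0.70 + 0.0862·0.38 + 0.2276·0.24 ≈ 0.511158... → 0.5112.

0.5112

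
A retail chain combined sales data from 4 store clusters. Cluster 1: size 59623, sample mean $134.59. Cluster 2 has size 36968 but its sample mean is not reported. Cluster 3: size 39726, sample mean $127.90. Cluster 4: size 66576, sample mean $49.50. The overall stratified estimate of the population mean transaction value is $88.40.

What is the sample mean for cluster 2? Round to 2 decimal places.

41.51

N = 59623 + 36968 + 39726 + 66576 = 202893.
Overall total = μ·N = 88.40·202893 = 17935741.2.
Subtract the known strata: 59623·134.59 + 39726·127.90 + 66576·49.50 = 16401126.97.
Remaining total for cluster 2: 17935741.2 − 16401126.97 = 1534614.23.
Divide by its size: 1534614.23 / 36968 = 41.5120... → 41.51.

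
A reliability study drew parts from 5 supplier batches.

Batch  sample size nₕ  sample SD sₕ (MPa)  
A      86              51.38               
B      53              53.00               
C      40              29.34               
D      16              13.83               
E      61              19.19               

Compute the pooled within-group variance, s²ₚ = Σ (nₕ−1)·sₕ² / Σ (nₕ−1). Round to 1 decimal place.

A: (86−1)·51.38² = 85·2639.9044 = 224391.874
B: (53−1)·53.00² = 52·2809 = 146068
C: (40−1)·29.34² = 39·860.8356 = 33572.5884
D: (16−1)·13.83² = 15·191.2689 = 2869.0335
E: (61−1)·19.19² = 60·368.2561 = 22095.366
Numerator = 428996.8619; denominator = Σ(nₕ−1) = 251.
s²ₚ = 428996.8619/251 = 1709.151... → 1709.2.

1709.2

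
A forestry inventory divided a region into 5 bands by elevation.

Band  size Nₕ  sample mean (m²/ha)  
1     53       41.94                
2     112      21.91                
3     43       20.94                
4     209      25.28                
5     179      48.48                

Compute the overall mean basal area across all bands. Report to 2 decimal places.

32.78

N = 596; weights Wₕ = Nₕ/N = (0.0889, 0.1879, 0.0721, 0.3507, 0.3003).
x̄_st = Σ Wₕ·x̄ₕ = 0.0889·41.94 + 0.1879·21.91 + 0.0721·20.94 + 0.3507·25.28 + 0.3003·48.48 ≈ 32.7829...
→ 32.78.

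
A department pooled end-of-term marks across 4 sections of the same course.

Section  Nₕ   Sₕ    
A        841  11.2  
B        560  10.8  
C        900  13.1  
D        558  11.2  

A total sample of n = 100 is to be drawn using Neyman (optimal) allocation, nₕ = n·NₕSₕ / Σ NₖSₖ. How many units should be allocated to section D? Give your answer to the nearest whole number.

19

A: NₕSₕ = 841·11.2 = 9419.2
B: NₕSₕ = 560·10.8 = 6048
C: NₕSₕ = 900·13.1 = 11790
D: NₕSₕ = 558·11.2 = 6249.6
Σ NₕSₕ = 33506.8.
n_D = 100·6249.6/33506.8 = 18.652... → 19.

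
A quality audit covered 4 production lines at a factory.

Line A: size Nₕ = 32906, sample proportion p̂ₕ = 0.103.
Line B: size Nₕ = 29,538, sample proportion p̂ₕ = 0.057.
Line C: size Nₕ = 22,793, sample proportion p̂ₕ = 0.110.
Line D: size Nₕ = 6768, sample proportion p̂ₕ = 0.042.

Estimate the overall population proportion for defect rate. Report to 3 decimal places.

0.085

Wₕ = Nₕ/N with N = 92005: 0.3577, 0.3210, 0.2477, 0.0736.
p̂_st = 0.3577·0.103 + 0.3210·0.057 + 0.2477·0.110 + 0.0736·0.042 ≈ 0.08548... → 0.085.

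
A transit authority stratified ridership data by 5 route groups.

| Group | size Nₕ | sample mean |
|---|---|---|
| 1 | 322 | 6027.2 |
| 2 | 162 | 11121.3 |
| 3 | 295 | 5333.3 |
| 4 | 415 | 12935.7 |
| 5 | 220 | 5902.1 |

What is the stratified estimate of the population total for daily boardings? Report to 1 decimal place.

1: 322·6027.2 = 1940758.4
2: 162·11121.3 = 1801650.6
3: 295·5333.3 = 1573323.5
4: 415·12935.7 = 5368315.5
5: 220·5902.1 = 1298462
τ̂ = Σ Nₕx̄ₕ = 11982510.0.

11982510.0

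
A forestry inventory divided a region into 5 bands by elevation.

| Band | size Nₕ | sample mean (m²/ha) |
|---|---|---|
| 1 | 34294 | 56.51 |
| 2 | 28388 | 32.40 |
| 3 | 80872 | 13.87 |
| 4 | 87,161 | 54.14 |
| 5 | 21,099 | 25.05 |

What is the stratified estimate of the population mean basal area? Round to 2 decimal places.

36.64

x̄_st = (Σ Nₕx̄ₕ) / (Σ Nₕ) = (34294·56.51 + 28388·32.40 + 80872·13.87 + 87161·54.14 + 21099·25.05) / 251814
= 9226846.27 / 251814 = 36.6415... → 36.64.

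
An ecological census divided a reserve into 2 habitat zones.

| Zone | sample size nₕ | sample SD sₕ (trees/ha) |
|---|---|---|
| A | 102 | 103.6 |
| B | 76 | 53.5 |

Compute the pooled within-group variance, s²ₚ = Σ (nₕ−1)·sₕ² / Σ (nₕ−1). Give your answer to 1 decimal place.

7379.0

Degrees of freedom: 101 + 75 = 176.
Σ(nₕ−1)sₕ² = 101·10732.96 + 75·2862.25 = 1298697.71.
s²ₚ = 1298697.71 / 176 = 7378.964... → 7379.0.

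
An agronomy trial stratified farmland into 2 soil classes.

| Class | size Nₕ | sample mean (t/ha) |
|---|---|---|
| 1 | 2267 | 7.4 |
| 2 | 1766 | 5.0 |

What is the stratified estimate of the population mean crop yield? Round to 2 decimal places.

6.35

N = 4033; weights Wₕ = Nₕ/N = (0.5621, 0.4379).
x̄_st = Σ Wₕ·x̄ₕ = 0.5621·7.4 + 0.4379·5.0 ≈ 6.3491...
→ 6.35.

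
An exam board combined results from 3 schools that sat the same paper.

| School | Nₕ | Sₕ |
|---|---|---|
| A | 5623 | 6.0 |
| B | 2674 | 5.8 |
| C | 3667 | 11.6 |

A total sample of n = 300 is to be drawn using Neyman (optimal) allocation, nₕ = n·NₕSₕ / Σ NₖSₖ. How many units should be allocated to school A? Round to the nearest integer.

110

Σ NₕSₕ = 5623·6.0 + 2674·5.8 + 3667·11.6 = 91784.4.
Share for A: 33738/91784.4 = 0.36758.
n_A = 300 × 0.36758 = 110.274... → 110.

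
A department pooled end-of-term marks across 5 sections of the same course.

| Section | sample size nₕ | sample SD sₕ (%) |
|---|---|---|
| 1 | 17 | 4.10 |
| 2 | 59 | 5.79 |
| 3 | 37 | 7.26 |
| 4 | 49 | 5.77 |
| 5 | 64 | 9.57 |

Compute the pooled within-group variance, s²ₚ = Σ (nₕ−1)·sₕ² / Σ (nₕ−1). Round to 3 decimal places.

Degrees of freedom: 16 + 58 + 36 + 48 + 63 = 221.
Σ(nₕ−1)sₕ² = 16·16.81 + 58·33.5241 + 36·52.7076 + 48·33.2929 + 63·91.5849 = 11478.7393.
s²ₚ = 11478.7393 / 221 = 51.94000... → 51.940.

51.940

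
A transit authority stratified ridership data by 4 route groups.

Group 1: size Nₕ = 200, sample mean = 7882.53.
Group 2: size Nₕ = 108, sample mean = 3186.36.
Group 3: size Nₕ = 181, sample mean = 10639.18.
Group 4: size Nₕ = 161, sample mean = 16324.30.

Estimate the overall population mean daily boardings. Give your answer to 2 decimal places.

9960.83

N = 200 + 108 + 181 + 161 = 650.
The stratified mean weights each stratum mean by its population share Nₕ/N.
Σ Nₕx̄ₕ = 200·7882.53 + 108·3186.36 + 181·10639.18 + 161·16324.30 = 1576506 + 344126.88 + 1925691.58 + 2628212.3 = 6474536.76.
Divide by N: 6474536.76 / 650 = 9960.8258... → 9960.83.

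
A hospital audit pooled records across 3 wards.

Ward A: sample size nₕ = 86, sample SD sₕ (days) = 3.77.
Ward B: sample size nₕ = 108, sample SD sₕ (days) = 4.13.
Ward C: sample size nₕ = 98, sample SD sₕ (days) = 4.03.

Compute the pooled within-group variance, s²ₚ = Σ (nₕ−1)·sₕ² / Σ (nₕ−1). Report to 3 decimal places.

15.947

Degrees of freedom: 85 + 107 + 97 = 289.
Σ(nₕ−1)sₕ² = 85·14.2129 + 107·17.0569 + 97·16.2409 = 4608.5521.
s²ₚ = 4608.5521 / 289 = 15.94655... → 15.947.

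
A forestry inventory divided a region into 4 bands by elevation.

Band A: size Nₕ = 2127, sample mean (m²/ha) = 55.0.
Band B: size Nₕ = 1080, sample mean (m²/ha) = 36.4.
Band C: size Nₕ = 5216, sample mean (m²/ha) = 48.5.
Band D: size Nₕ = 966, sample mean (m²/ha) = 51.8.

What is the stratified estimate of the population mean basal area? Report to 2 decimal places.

N = 2127 + 1080 + 5216 + 966 = 9389.
Overall mean = Σ (Nₕ/N)·x̄ₕ — weight by population share, not a simple average.
Σ Nₕx̄ₕ = 2127·55.0 + 1080·36.4 + 5216·48.5 + 966·51.8 = 116985 + 39312 + 252976 + 50038.8 = 459311.8.
Divide by N: 459311.8 / 9389 = 48.9202... → 48.92.

48.92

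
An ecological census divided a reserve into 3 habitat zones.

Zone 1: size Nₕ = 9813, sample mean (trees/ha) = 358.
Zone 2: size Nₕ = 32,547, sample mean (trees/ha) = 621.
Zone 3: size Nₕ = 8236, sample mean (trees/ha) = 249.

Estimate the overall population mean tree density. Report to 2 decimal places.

509.44

N = 50596; weights Wₕ = Nₕ/N = (0.1939, 0.6433, 0.1628).
x̄_st = Σ Wₕ·x̄ₕ = 0.1939·358 + 0.6433·621 + 0.1628·249 ≈ 509.4376...
→ 509.44.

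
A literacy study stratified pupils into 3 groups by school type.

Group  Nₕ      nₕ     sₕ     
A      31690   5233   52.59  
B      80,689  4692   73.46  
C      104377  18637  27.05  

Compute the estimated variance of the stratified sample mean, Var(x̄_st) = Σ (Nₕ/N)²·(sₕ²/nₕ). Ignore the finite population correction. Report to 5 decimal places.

N = 216756. Term for each stratum: Wₕ²sₕ²/nₕ.
Var(x̄_st) = 0.01129686 + 0.15937869 + 0.00910387 = 0.17977942 → 0.17978.

0.17978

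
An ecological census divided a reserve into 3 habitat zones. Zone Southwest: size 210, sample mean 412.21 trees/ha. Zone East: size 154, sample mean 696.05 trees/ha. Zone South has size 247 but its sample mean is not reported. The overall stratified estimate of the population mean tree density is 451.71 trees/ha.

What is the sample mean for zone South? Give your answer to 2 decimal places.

Σ Nₕx̄ₕ = N·μ, so 247·x̄_South = 611·451.71 − (210·412.21 + 154·696.05).
= 275994.81 − 193755.8 = 82239.01.
x̄_South = 82239.01 / 247 = 332.9515... → 332.95.

332.95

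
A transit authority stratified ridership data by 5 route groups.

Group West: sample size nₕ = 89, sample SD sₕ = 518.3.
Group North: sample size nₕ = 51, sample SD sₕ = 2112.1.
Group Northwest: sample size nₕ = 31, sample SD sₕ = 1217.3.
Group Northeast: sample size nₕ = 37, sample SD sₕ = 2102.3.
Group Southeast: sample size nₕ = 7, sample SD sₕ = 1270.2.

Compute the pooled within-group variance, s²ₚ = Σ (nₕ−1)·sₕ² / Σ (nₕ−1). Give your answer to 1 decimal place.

2190148.4

Degrees of freedom: 88 + 50 + 30 + 36 + 6 = 210.
Σ(nₕ−1)sₕ² = 88·268634.89 + 50·4460966.41 + 30·1481819.29 + 36·4419665.29 + 6·1613408.04 = 459931168.2.
s²ₚ = 459931168.2 / 210 = 2190148.42 → 2190148.4.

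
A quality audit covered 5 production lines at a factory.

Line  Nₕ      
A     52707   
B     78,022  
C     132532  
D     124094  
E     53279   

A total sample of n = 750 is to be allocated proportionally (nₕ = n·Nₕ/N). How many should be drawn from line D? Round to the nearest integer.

211

N = 52707 + 78022 + 132532 + 124094 + 53279 = 440634.
n_D = 750·124094/440634 = 211.220... → 211.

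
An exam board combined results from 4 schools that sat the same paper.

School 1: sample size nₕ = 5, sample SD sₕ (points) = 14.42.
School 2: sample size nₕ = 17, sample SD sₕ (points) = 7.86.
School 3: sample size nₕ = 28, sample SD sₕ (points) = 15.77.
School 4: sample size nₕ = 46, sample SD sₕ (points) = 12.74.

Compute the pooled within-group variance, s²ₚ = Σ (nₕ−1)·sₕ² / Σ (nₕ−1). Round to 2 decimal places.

172.16

1: (5−1)·14.42² = 4·207.9364 = 831.7456
2: (17−1)·7.86² = 16·61.7796 = 988.4736
3: (28−1)·15.77² = 27·248.6929 = 6714.7083
4: (46−1)·12.74² = 45·162.3076 = 7303.842
Numerator = 15838.7695; denominator = Σ(nₕ−1) = 92.
s²ₚ = 15838.7695/92 = 172.1605... → 172.16.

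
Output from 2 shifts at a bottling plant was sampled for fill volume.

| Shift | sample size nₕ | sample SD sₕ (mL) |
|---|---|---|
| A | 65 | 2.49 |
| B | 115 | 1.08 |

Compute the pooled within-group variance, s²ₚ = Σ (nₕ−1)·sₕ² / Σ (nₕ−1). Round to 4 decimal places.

2.9763

Degrees of freedom: 64 + 114 = 178.
Σ(nₕ−1)sₕ² = 64·6.2001 + 114·1.1664 = 529.776.
s²ₚ = 529.776 / 178 = 2.976270... → 2.9763.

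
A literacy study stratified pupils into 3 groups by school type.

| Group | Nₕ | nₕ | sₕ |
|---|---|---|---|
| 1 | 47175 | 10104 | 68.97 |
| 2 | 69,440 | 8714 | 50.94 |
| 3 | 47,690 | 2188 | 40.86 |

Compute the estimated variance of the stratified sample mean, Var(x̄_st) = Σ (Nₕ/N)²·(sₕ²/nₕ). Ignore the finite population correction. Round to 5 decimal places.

0.15628

N = 164305; Wₕ = Nₕ/N.
group 1: (47175/164305)²·68.97²/10104 = 0.03881051
group 2: (69440/164305)²·50.94²/8714 = 0.05318855
group 3: (47690/164305)²·40.86²/2188 = 0.06428394
Sum = 0.15628301 → 0.15628.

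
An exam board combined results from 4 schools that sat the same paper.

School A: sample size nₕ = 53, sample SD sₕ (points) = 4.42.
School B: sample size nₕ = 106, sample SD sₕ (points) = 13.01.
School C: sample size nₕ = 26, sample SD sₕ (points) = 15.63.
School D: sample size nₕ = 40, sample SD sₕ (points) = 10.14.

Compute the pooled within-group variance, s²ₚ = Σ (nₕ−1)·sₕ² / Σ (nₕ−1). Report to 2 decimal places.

130.79

Degrees of freedom: 52 + 105 + 25 + 39 = 221.
Σ(nₕ−1)sₕ² = 52·19.5364 + 105·169.2601 + 25·244.2969 + 39·102.8196 = 28905.5902.
s²ₚ = 28905.5902 / 221 = 130.7945... → 130.79.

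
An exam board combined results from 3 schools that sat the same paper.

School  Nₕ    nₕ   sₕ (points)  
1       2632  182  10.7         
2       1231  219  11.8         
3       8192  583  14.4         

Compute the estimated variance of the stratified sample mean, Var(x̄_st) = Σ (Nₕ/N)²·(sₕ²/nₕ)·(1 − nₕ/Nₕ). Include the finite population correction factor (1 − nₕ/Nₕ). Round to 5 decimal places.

N = 12055. Term for each stratum: Wₕ²sₕ²/nₕ·(1−nₕ/Nₕ).
Var(x̄_st) = 0.02791346 + 0.00545035 + 0.15255960 = 0.18592340 → 0.18592.

0.18592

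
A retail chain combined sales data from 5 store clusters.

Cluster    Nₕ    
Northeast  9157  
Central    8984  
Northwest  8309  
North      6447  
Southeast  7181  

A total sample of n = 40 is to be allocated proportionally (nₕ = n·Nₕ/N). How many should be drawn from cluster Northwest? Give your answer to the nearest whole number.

N = 9157 + 8984 + 8309 + 6447 + 7181 = 40078.
n_Northwest = 40·8309/40078 = 8.293... → 8.

8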